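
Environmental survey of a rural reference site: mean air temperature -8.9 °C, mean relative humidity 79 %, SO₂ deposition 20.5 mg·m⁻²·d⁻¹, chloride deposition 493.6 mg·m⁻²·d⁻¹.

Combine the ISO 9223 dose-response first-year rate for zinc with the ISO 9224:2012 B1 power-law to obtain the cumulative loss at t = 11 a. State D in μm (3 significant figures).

zinc: temperature factor f = +0.038·(-18.9) = -0.7182
  SO₂ term: 0.0129·20.5^0.44·exp(0.046·79-0.7182) = 0.8997
  Sd branch = 0.0175·Sd^0.57·e^(0.008·RH+0.085·T) = 0.5299 μm/a
  sum: 0.8997 + 0.5299 → r_corr = 1.43 μm/a
Power-law: D(11) = r_corr · 11^0.813
  D(11) = 1.43 × 11^0.813 = 1.43 × 7.025 = 10.04 μm

D(11) = 10.0 μm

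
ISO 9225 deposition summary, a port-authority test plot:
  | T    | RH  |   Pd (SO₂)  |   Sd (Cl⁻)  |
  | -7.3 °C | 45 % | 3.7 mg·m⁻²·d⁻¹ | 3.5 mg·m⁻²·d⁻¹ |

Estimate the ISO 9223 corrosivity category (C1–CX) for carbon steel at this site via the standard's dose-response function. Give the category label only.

carbon steel: temperature factor f = +0.150·(-17.3) = -2.5950
  Pd branch = 1.77·Pd^0.52·e^(0.02·RH+f) = 0.6417 μm/a
  Sd branch = 0.102·Sd^0.62·e^(0.033·RH+0.04·T) = 0.7312 μm/a
  sum: 0.6417 + 0.7312 → r_corr = 1.373 μm/a
Category bounds: 1.3…25 μm/a bracket r_corr ⇒ C2

C2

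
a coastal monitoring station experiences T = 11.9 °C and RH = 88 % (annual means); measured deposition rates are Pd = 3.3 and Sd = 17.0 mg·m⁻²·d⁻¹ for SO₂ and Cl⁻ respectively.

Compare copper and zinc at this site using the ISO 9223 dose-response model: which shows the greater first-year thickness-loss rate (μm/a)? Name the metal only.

copper

copper: f(T) = -0.080·(T−10) [T>10 °C] = -0.1520
  sulphur-dioxide contribution → 1.117 μm/a
  chloride contribution → 0.9376 μm/a
  total first-year rate 2.054 μm/a
zinc: T>10 °C ⇒ hinge -0.071·(11.9−10) = -0.1349
  sulphur-dioxide contribution → 1.092 μm/a
  chloride contribution → 0.4891 μm/a
  ⇒ r_corr(zinc) = 1.581 μm/a
Ordering by μm/a: copper (2.05) > zinc (1.58)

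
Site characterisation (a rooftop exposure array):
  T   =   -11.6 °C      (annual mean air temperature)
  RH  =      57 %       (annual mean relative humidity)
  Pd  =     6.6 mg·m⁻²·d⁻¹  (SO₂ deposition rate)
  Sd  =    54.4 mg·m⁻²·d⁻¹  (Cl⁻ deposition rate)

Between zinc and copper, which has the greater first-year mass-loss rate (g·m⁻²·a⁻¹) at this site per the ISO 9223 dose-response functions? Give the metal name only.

zinc: f(T) = +0.038·(T−10) [T≤10 °C] = -0.8208
  Pd branch = 0.0129·Pd^0.44·e^(0.046·RH+f) = 0.1792 μm/a
  Cl⁻ term: 0.0175·54.4^0.57·exp(0.008·57+0.085·-11.6) = 0.1005
  sum: 0.1792 + 0.1005 → r_corr = 0.2797 μm/a
  mass loss = 0.2797 μm/a × 7.14 g/cm³ = 1.997 g·m⁻²·a⁻¹
copper: f(T) = +0.126·(T−10) [T≤10 °C] = -2.7216
  Pd branch = 0.0053·Pd^0.26·e^(0.059·RH+f) = 0.01644 μm/a
  Cl⁻ term: 0.01025·54.4^0.27·exp(0.036·57+0.049·-11.6) = 0.1329
  r_corr = 0.01644 + 0.1329 = 0.1494 μm/a
  mass loss = 0.1494 μm/a × 8.96 g/cm³ = 1.338 g·m⁻²·a⁻¹
Ordering by g·m⁻²·a⁻¹: zinc (2) > copper (1.34)

zinc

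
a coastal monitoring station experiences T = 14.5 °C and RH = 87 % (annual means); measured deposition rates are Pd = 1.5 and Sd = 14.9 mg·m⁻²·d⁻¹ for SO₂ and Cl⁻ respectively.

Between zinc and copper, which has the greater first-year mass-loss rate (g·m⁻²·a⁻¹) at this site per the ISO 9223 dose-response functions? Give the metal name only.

copper

zinc: temperature factor f = -0.071·(4.5) = -0.3195
  Pd branch = 0.0129·Pd^0.44·e^(0.046·RH+f) = 0.6129 μm/a
  Cl⁻ term: 0.0175·14.9^0.57·exp(0.008·87+0.085·14.5) = 0.5614
  r_corr = 0.6129 + 0.5614 = 1.174 μm/a
  mass loss = 1.174 μm/a × 7.14 g/cm³ = 8.384 g·m⁻²·a⁻¹
copper: temperature factor f = -0.080·(4.5) = -0.3600
  SO₂ term: 0.0053·1.5^0.26·exp(0.059·87-0.3600) = 0.6965
  Sd branch = 0.01025·Sd^0.27·e^(0.036·RH+0.049·T) = 0.9914 μm/a
  sum: 0.6965 + 0.9914 → r_corr = 1.688 μm/a
  mass loss = 1.688 μm/a × 8.96 g/cm³ = 15.12 g·m⁻²·a⁻¹
Ordering by g·m⁻²·a⁻¹: copper (15.1) > zinc (8.38)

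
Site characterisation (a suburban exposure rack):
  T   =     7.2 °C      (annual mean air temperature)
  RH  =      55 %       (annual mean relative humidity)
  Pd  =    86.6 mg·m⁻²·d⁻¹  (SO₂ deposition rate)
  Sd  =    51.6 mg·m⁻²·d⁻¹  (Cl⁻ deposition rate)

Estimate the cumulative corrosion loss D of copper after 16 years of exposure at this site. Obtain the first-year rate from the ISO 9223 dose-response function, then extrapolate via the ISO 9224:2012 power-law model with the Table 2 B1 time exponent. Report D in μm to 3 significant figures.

copper: f(T) = +0.126·(T−10) [T≤10 °C] = -0.3528
  sulphur-dioxide contribution → 0.3049 μm/a
  chloride contribution → 0.3064 μm/a
  total first-year rate 0.6112 μm/a
Long-term exponent b (ISO 9224 Table 2, B1) = 0.667
  D(16) = 0.6112 × 16^0.667 = 0.6112 × 6.355 = 3.885 μm

D(16) = 3.88 μm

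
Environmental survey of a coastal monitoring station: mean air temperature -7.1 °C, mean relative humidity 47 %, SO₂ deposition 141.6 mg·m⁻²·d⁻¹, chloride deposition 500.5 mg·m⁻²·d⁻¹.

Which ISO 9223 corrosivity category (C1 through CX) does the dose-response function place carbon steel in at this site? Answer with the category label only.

carbon steel: T≤10 °C ⇒ hinge +0.150·(-7.1−10) = -2.5650
  SO₂ term: 1.77·141.6^0.52·exp(0.02·47-2.5650) = 4.579
  Sd branch = 0.102·Sd^0.62·e^(0.033·RH+0.04·T) = 17.08 μm/a
  sum: 4.579 + 17.08 → r_corr = 21.66 μm/a
21.7 μm/a falls in (1.3, 25] for carbon steel → category C2

C2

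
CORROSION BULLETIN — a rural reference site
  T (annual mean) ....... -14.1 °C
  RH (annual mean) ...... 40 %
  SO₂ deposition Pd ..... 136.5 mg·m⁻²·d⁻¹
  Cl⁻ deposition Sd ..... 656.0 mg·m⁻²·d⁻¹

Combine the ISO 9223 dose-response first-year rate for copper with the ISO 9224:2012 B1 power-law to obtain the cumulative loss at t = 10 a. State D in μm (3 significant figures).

D(10) = 0.625 μm

copper: T≤10 °C ⇒ hinge +0.126·(-14.1−10) = -3.0366
  sulphur-dioxide contribution → 0.009673 μm/a
  chloride contribution → 0.1249 μm/a
  total first-year rate 0.1346 μm/a
ISO 9224: D(t) = r_corr · t^b with b = 0.667 (copper, B1)
  D(10) = 0.1346 × 10^0.667 = 0.1346 × 4.645 = 0.6252 μm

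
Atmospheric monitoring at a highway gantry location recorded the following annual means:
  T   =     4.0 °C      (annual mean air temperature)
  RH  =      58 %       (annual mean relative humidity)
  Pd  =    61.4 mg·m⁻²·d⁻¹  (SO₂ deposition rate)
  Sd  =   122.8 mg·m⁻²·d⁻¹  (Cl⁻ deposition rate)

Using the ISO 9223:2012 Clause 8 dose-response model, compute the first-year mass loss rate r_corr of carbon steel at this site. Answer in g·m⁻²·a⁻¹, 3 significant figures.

r_corr = 279 g·m⁻²·a⁻¹

carbon steel: T≤10 °C ⇒ hinge +0.150·(4.0−10) = -0.9000
  Pd branch = 1.77·Pd^0.52·e^(0.02·RH+f) = 19.53 μm/a
  Sd branch = 0.102·Sd^0.62·e^(0.033·RH+0.04·T) = 16.02 μm/a
  r_corr = 19.53 + 16.02 = 35.55 μm/a
Convert to mass loss: 35.55 μm/a × 7.85 g/cm³ = 279.1 g·m⁻²·a⁻¹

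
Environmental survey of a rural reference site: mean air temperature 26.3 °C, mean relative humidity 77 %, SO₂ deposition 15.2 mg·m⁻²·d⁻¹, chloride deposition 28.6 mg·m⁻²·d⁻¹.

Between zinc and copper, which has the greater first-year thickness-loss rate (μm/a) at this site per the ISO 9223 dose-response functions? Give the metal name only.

zinc

zinc: f(T) = -0.071·(T−10) [T>10 °C] = -1.1573
  sulphur-dioxide contribution → 0.4637 μm/a
  chloride contribution → 2.049 μm/a
  ⇒ r_corr(zinc) = 2.513 μm/a
copper: f(T) = -0.080·(T−10) [T>10 °C] = -1.3040
  sulphur-dioxide contribution → 0.2743 μm/a
  chloride contribution → 1.471 μm/a
  total first-year rate 1.745 μm/a
Ordering by μm/a: zinc (2.51) > copper (1.74)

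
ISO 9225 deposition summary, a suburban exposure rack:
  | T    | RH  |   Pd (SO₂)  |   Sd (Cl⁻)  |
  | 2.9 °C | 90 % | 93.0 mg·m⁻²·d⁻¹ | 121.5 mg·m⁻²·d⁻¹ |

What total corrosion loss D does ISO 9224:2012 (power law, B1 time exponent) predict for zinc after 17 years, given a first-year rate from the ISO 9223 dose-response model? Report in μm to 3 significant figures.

D(17) = 52.6 μm

zinc: temperature factor f = +0.038·(-7.1) = -0.2698
  sulphur-dioxide contribution → 4.545 μm/a
  chloride contribution → 0.7096 μm/a
  total first-year rate 5.255 μm/a
Long-term exponent b (ISO 9224 Table 2, B1) = 0.813
  D(17) = 5.255 × 17^0.813 = 5.255 × 10.01 = 52.59 μm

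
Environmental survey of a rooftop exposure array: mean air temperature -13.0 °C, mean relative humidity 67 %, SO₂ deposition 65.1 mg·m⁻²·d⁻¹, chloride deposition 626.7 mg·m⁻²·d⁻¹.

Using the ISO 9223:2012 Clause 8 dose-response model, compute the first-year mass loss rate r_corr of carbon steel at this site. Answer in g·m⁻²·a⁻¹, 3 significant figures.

r_corr = 250 g·m⁻²·a⁻¹

carbon steel: T≤10 °C ⇒ hinge +0.150·(-13.0−10) = -3.4500
  Pd branch = 1.77·Pd^0.52·e^(0.02·RH+f) = 1.882 μm/a
  Cl⁻ term: 0.102·626.7^0.62·exp(0.033·67+0.04·-13.0) = 30
  sum: 1.882 + 30 → r_corr = 31.89 μm/a
Convert to mass loss: 31.89 μm/a × 7.85 g/cm³ = 250.3 g·m⁻²·a⁻¹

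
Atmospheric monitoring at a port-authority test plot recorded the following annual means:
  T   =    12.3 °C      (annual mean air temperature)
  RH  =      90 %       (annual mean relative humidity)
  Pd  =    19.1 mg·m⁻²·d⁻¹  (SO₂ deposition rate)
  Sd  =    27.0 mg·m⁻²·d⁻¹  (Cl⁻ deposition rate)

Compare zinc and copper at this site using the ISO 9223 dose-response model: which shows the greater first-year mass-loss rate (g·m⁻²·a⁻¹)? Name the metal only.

copper

zinc: temperature factor f = -0.071·(2.3) = -0.1633
  sulphur-dioxide contribution → 2.519 μm/a
  chloride contribution → 0.6694 μm/a
  total first-year rate 3.189 μm/a
  mass loss = 3.189 μm/a × 7.14 g/cm³ = 22.77 g·m⁻²·a⁻¹
copper: f(T) = -0.080·(T−10) [T>10 °C] = -0.1840
  sulphur-dioxide contribution → 1.921 μm/a
  chloride contribution → 1.164 μm/a
  total first-year rate 3.085 μm/a
  mass loss = 3.085 μm/a × 8.96 g/cm³ = 27.64 g·m⁻²·a⁻¹
Ordering by g·m⁻²·a⁻¹: copper (27.6) > zinc (22.8)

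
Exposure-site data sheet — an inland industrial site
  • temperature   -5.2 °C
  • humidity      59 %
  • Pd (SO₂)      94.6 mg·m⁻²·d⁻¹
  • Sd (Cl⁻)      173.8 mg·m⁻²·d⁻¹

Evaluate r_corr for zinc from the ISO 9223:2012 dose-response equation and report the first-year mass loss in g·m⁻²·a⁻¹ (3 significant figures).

zinc: T≤10 °C ⇒ hinge +0.038·(-5.2−10) = -0.5776
  sulphur-dioxide contribution → 0.8087 μm/a
  chloride contribution → 0.3411 μm/a
  ⇒ r_corr(zinc) = 1.15 μm/a
Convert to mass loss: 1.15 μm/a × 7.14 g/cm³ = 8.21 g·m⁻²·a⁻¹

r_corr = 8.21 g·m⁻²·a⁻¹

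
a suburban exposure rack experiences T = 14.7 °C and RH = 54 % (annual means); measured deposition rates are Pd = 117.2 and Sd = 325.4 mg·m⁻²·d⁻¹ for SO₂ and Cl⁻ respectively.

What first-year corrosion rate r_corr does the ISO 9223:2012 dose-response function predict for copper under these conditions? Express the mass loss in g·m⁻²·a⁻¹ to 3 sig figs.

r_corr = 9.01 g·m⁻²·a⁻¹

copper: f(T) = -0.080·(T−10) [T>10 °C] = -0.3760
  sulphur-dioxide contribution → 0.3038 μm/a
  chloride contribution → 0.7017 μm/a
  ⇒ r_corr(copper) = 1.006 μm/a
Convert to mass loss: 1.006 μm/a × 8.96 g/cm³ = 9.009 g·m⁻²·a⁻¹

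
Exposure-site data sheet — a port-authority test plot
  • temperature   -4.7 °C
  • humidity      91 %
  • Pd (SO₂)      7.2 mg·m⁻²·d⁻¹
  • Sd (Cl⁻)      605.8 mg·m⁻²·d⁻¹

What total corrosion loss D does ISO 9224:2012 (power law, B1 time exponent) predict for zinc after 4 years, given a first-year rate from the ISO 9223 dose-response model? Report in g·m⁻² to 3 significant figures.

D(4) = 46.1 g·m⁻²

zinc: temperature factor f = +0.038·(-14.7) = -0.5586
  sulphur-dioxide contribution → 1.157 μm/a
  chloride contribution → 0.9368 μm/a
  ⇒ r_corr(zinc) = 2.093 μm/a
Long-term exponent b (ISO 9224 Table 2, B1) = 0.813
  D(4) = 2.093 × 4^0.813 = 2.093 × 3.087 = 6.461 μm
  Mass loss = 6.461 μm × 7.14 g/cm³ = 46.13 g·m⁻²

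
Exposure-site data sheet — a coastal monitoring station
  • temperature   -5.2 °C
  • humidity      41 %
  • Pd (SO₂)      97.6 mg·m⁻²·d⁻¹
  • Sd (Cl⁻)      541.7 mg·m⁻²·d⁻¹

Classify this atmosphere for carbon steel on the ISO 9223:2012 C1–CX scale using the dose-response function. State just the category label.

carbon steel: temperature factor f = +0.150·(-15.2) = -2.2800
  Pd branch = 1.77·Pd^0.52·e^(0.02·RH+f) = 4.451 μm/a
  Cl⁻ term: 0.102·541.7^0.62·exp(0.033·41+0.04·-5.2) = 15.88
  r_corr = 4.451 + 15.88 = 20.33 μm/a
ISO 9223 Table 2 (carbon steel): 1.3 < 20.3 ≤ 25 μm/a ⇒ C2

C2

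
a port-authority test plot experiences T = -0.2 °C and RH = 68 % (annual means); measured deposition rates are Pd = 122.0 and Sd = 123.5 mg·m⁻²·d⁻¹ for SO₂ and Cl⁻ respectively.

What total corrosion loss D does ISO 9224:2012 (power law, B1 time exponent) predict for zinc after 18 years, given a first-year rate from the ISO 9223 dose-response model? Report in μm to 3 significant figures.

D(18) = 22.2 μm

zinc: f(T) = +0.038·(T−10) [T≤10 °C] = -0.3876
  Pd branch = 0.0129·Pd^0.44·e^(0.046·RH+f) = 1.655 μm/a
  Cl⁻ term: 0.0175·123.5^0.57·exp(0.008·68+0.085·-0.2) = 0.4615
  sum: 1.655 + 0.4615 → r_corr = 2.116 μm/a
ISO 9224: D(t) = r_corr · t^b with b = 0.813 (zinc, B1)
  D(18) = 2.116 × 18^0.813 = 2.116 × 10.48 = 22.19 μm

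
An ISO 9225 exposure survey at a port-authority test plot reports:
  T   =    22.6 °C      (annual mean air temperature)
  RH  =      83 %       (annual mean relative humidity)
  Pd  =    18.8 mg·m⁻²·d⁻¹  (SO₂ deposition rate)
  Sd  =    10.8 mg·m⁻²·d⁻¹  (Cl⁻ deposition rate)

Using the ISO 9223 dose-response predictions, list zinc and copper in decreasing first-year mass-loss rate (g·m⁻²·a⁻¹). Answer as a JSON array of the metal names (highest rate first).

["copper", "zinc"]

zinc: f(T) = -0.071·(T−10) [T>10 °C] = -0.8946
  sulphur-dioxide contribution → 0.8726 μm/a
  chloride contribution → 0.901 μm/a
  total first-year rate 1.774 μm/a
  mass loss = 1.774 μm/a × 7.14 g/cm³ = 12.66 g·m⁻²·a⁻¹
copper: f(T) = -0.080·(T−10) [T>10 °C] = -1.0080
  sulphur-dioxide contribution → 0.5553 μm/a
  chloride contribution → 1.17 μm/a
  total first-year rate 1.726 μm/a
  mass loss = 1.726 μm/a × 8.96 g/cm³ = 15.46 g·m⁻²·a⁻¹
Ordering by g·m⁻²·a⁻¹: copper (15.5) > zinc (12.7)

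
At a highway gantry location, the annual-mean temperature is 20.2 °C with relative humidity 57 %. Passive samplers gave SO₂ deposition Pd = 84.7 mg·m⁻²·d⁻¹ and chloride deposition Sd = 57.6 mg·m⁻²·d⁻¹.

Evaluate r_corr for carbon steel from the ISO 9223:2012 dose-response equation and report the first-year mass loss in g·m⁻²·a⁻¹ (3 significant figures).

carbon steel: T>10 °C ⇒ hinge -0.054·(20.2−10) = -0.5508
  SO₂ term: 1.77·84.7^0.52·exp(0.02·57-0.5508) = 32.09
  Cl⁻ term: 0.102·57.6^0.62·exp(0.033·57+0.04·20.2) = 18.53
  sum: 32.09 + 18.53 → r_corr = 50.62 μm/a
Convert to mass loss: 50.62 μm/a × 7.85 g/cm³ = 397.4 g·m⁻²·a⁻¹

r_corr = 397 g·m⁻²·a⁻¹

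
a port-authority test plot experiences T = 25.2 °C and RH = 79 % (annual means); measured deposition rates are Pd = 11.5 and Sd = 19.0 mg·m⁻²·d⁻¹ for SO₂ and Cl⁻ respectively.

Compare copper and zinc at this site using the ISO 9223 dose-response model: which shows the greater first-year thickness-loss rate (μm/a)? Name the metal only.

copper: temperature factor f = -0.080·(15.2) = -1.2160
  sulphur-dioxide contribution → 0.3135 μm/a
  chloride contribution → 1.341 μm/a
  ⇒ r_corr(copper) = 1.654 μm/a
zinc: temperature factor f = -0.071·(15.2) = -1.0792
  sulphur-dioxide contribution → 0.4862 μm/a
  chloride contribution → 1.502 μm/a
  total first-year rate 1.988 μm/a
Ordering by μm/a: zinc (1.99) > copper (1.65)

zinc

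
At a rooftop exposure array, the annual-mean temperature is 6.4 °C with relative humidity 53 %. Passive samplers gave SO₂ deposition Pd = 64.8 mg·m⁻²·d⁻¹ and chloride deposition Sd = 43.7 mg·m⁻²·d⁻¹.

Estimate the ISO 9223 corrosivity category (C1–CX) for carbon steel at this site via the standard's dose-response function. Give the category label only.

carbon steel: T≤10 °C ⇒ hinge +0.150·(6.4−10) = -0.5400
  Pd branch = 1.77·Pd^0.52·e^(0.02·RH+f) = 26.05 μm/a
  Sd branch = 0.102·Sd^0.62·e^(0.033·RH+0.04·T) = 7.879 μm/a
  sum: 26.05 + 7.879 → r_corr = 33.93 μm/a
ISO 9223 Table 2 (carbon steel): 25 < 33.9 ≤ 50 μm/a ⇒ C3

C3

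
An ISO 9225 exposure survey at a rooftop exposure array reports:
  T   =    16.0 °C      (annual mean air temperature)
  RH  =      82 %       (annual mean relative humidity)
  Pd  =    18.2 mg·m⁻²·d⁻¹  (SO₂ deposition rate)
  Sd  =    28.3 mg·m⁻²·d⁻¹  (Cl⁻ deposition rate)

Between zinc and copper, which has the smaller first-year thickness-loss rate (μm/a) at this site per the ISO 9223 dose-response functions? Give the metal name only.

zinc: T>10 °C ⇒ hinge -0.071·(16.0−10) = -0.4260
  SO₂ term: 0.0129·18.2^0.44·exp(0.046·82-0.4260) = 1.313
  Cl⁻ term: 0.0175·28.3^0.57·exp(0.008·82+0.085·16.0) = 0.8833
  sum: 1.313 + 0.8833 → r_corr = 2.196 μm/a
copper: f(T) = -0.080·(T−10) [T>10 °C] = -0.4800
  SO₂ term: 0.0053·18.2^0.26·exp(0.059·82-0.4800) = 0.8801
  Sd branch = 0.01025·Sd^0.27·e^(0.036·RH+0.049·T) = 1.06 μm/a
  r_corr = 0.8801 + 1.06 = 1.94 μm/a
Ordering by μm/a: zinc (2.2) > copper (1.94)

copper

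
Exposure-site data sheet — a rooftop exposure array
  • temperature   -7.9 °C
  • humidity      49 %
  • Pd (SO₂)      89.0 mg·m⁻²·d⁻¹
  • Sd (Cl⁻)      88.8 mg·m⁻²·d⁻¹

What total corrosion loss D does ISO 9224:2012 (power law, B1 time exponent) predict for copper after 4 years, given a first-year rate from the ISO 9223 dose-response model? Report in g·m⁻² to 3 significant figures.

D(4) = 3.81 g·m⁻²

copper: f(T) = +0.126·(T−10) [T≤10 °C] = -2.2554
  SO₂ term: 0.0053·89.0^0.26·exp(0.059·49-2.2554) = 0.03215
  Sd branch = 0.01025·Sd^0.27·e^(0.036·RH+0.049·T) = 0.1364 μm/a
  r_corr = 0.03215 + 0.1364 = 0.1685 μm/a
ISO 9224: D(t) = r_corr · t^b with b = 0.667 (copper, B1)
  D(4) = 0.1685 × 4^0.667 = 0.1685 × 2.521 = 0.4249 μm
  Mass loss = 0.4249 μm × 8.96 g/cm³ = 3.807 g·m⁻²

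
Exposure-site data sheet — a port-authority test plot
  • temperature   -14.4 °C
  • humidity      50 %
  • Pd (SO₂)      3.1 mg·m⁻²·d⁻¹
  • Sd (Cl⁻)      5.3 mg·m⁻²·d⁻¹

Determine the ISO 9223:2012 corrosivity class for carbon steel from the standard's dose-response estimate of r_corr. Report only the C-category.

C1

carbon steel: T≤10 °C ⇒ hinge +0.150·(-14.4−10) = -3.6600
  SO₂ term: 1.77·3.1^0.52·exp(0.02·50-3.6600) = 0.223
  Cl⁻ term: 0.102·5.3^0.62·exp(0.033·50+0.04·-14.4) = 0.8396
  r_corr = 0.223 + 0.8396 = 1.063 μm/a
Category bounds: 0…1.3 μm/a bracket r_corr ⇒ C1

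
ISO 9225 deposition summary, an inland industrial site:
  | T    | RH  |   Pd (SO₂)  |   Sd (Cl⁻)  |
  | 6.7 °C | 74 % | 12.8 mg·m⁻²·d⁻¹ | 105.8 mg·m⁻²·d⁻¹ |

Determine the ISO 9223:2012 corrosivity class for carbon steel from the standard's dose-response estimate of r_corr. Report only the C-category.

carbon steel: f(T) = +0.150·(T−10) [T≤10 °C] = -0.4950
  sulphur-dioxide contribution → 17.84 μm/a
  chloride contribution → 27.59 μm/a
  total first-year rate 45.43 μm/a
Category bounds: 25…50 μm/a bracket r_corr ⇒ C3

C3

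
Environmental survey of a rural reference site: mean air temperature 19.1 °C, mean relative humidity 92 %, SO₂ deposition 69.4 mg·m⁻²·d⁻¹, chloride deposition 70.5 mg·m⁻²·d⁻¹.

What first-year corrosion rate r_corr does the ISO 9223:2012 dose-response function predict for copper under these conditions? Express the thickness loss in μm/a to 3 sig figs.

r_corr = 4.02 μm/a

copper: f(T) = -0.080·(T−10) [T>10 °C] = -0.7280
  SO₂ term: 0.0053·69.4^0.26·exp(0.059·92-0.7280) = 1.755
  Sd branch = 0.01025·Sd^0.27·e^(0.036·RH+0.049·T) = 2.262 μm/a
  r_corr = 1.755 + 2.262 = 4.017 μm/a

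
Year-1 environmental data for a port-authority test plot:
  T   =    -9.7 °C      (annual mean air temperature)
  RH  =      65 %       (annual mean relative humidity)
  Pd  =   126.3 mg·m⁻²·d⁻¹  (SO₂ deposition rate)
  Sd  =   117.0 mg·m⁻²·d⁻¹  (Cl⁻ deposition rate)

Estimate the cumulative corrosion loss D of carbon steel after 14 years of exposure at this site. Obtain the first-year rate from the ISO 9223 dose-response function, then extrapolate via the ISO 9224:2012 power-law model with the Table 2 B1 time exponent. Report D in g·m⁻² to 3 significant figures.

D(14) = 484 g·m⁻²

carbon steel: temperature factor f = +0.150·(-19.7) = -2.9550
  SO₂ term: 1.77·126.3^0.52·exp(0.02·65-2.9550) = 4.187
  Sd branch = 0.102·Sd^0.62·e^(0.033·RH+0.04·T) = 11.32 μm/a
  sum: 4.187 + 11.32 → r_corr = 15.51 μm/a
ISO 9224: D(t) = r_corr · t^b with b = 0.523 (carbon steel, B1)
  D(14) = 15.51 × 14^0.523 = 15.51 × 3.976 = 61.66 μm
  Mass loss = 61.66 μm × 7.85 g/cm³ = 484.1 g·m⁻²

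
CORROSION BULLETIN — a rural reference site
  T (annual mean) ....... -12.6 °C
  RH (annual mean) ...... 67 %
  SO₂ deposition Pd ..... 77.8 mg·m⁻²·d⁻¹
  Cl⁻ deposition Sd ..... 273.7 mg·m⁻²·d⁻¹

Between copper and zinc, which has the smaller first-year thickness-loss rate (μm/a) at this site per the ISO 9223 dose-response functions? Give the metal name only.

copper: temperature factor f = +0.126·(-22.6) = -2.8476
  SO₂ term: 0.0053·77.8^0.26·exp(0.059·67-2.8476) = 0.04966
  Cl⁻ term: 0.01025·273.7^0.27·exp(0.036·67+0.049·-12.6) = 0.2807
  sum: 0.04966 + 0.2807 → r_corr = 0.3303 μm/a
zinc: T≤10 °C ⇒ hinge +0.038·(-12.6−10) = -0.8588
  Pd branch = 0.0129·Pd^0.44·e^(0.046·RH+f) = 0.8094 μm/a
  Cl⁻ term: 0.0175·273.7^0.57·exp(0.008·67+0.085·-12.6) = 0.2512
  sum: 0.8094 + 0.2512 → r_corr = 1.061 μm/a
Ordering by μm/a: zinc (1.06) > copper (0.33)

copper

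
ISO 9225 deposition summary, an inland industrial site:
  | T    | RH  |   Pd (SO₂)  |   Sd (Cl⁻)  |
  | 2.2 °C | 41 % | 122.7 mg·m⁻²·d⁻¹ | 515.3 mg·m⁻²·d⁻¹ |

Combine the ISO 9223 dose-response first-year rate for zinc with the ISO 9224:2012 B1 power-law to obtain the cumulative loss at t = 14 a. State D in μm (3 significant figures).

D(14) = 13.3 μm

zinc: T≤10 °C ⇒ hinge +0.038·(2.2−10) = -0.2964
  sulphur-dioxide contribution → 0.5249 μm/a
  chloride contribution → 1.029 μm/a
  total first-year rate 1.554 μm/a
Long-term exponent b (ISO 9224 Table 2, B1) = 0.813
  D(14) = 1.554 × 14^0.813 = 1.554 × 8.547 = 13.28 μm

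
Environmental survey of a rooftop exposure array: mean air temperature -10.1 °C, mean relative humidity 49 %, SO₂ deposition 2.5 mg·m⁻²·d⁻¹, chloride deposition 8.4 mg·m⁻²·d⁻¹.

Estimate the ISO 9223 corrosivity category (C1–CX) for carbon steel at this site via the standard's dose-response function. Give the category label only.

C2

carbon steel: temperature factor f = +0.150·(-20.1) = -3.0150
  sulphur-dioxide contribution → 0.3725 μm/a
  chloride contribution → 1.284 μm/a
  total first-year rate 1.656 μm/a
Category bounds: 1.3…25 μm/a bracket r_corr ⇒ C2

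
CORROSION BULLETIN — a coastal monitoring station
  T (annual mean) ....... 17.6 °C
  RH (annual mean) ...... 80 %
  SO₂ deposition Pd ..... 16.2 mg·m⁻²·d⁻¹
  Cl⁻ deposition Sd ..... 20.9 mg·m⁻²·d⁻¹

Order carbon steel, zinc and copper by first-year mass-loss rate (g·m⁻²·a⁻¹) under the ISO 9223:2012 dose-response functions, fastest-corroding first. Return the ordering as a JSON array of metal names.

["carbon steel", "copper", "zinc"]

carbon steel: f(T) = -0.054·(T−10) [T>10 °C] = -0.4104
  sulphur-dioxide contribution → 24.75 μm/a
  chloride contribution → 19.03 μm/a
  ⇒ r_corr(carbon steel) = 43.78 μm/a
  mass loss = 43.78 μm/a × 7.85 g/cm³ = 343.6 g·m⁻²·a⁻¹
zinc: T>10 °C ⇒ hinge -0.071·(17.6−10) = -0.5396
  sulphur-dioxide contribution → 1.015 μm/a
  chloride contribution → 0.8379 μm/a
  ⇒ r_corr(zinc) = 1.853 μm/a
  mass loss = 1.853 μm/a × 7.14 g/cm³ = 13.23 g·m⁻²·a⁻¹
copper: T>10 °C ⇒ hinge -0.080·(17.6−10) = -0.6080
  sulphur-dioxide contribution → 0.6677 μm/a
  chloride contribution → 0.9828 μm/a
  total first-year rate 1.65 μm/a
  mass loss = 1.65 μm/a × 8.96 g/cm³ = 14.79 g·m⁻²·a⁻¹
Ordering by g·m⁻²·a⁻¹: carbon steel (344) > copper (14.8) > zinc (13.2)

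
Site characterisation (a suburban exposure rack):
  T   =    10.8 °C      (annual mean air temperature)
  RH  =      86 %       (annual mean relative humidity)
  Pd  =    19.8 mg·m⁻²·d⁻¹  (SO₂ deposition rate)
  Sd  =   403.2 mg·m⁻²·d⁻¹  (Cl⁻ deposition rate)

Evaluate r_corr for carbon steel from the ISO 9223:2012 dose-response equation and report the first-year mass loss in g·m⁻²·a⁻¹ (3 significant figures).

carbon steel: f(T) = -0.054·(T−10) [T>10 °C] = -0.0432
  sulphur-dioxide contribution → 44.72 μm/a
  chloride contribution → 110.7 μm/a
  total first-year rate 155.4 μm/a
Convert to mass loss: 155.4 μm/a × 7.85 g/cm³ = 1220 g·m⁻²·a⁻¹

r_corr = 1.22e+03 g·m⁻²·a⁻¹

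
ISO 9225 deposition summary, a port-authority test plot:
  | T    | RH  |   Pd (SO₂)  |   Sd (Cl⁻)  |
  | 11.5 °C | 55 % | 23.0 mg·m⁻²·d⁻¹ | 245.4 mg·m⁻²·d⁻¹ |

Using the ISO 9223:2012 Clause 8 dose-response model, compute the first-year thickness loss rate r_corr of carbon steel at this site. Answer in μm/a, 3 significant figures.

r_corr = 55.1 μm/a

carbon steel: temperature factor f = -0.054·(1.5) = -0.0810
  Pd branch = 1.77·Pd^0.52·e^(0.02·RH+f) = 25.04 μm/a
  Cl⁻ term: 0.102·245.4^0.62·exp(0.033·55+0.04·11.5) = 30.08
  r_corr = 25.04 + 30.08 = 55.12 μm/a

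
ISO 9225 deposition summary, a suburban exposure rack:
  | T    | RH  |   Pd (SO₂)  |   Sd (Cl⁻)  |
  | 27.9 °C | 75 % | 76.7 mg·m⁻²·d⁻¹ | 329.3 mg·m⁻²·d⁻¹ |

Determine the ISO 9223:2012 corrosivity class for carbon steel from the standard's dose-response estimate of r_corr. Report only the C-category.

C5

carbon steel: temperature factor f = -0.054·(17.9) = -0.9666
  sulphur-dioxide contribution → 28.82 μm/a
  chloride contribution → 134.6 μm/a
  ⇒ r_corr(carbon steel) = 163.4 μm/a
Category bounds: 80…200 μm/a bracket r_corr ⇒ C5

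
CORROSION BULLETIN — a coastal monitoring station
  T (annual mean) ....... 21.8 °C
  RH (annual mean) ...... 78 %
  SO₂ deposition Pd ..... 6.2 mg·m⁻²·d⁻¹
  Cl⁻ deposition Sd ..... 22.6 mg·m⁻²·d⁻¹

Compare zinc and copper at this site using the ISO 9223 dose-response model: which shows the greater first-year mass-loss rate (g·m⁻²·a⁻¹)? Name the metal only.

zinc: f(T) = -0.071·(T−10) [T>10 °C] = -0.8378
  Pd branch = 0.0129·Pd^0.44·e^(0.046·RH+f) = 0.4504 μm/a
  Cl⁻ term: 0.0175·22.6^0.57·exp(0.008·78+0.085·21.8) = 1.232
  sum: 0.4504 + 1.232 → r_corr = 1.682 μm/a
  mass loss = 1.682 μm/a × 7.14 g/cm³ = 12.01 g·m⁻²·a⁻¹
copper: T>10 °C ⇒ hinge -0.080·(21.8−10) = -0.9440
  SO₂ term: 0.0053·6.2^0.26·exp(0.059·78-0.9440) = 0.3303
  Sd branch = 0.01025·Sd^0.27·e^(0.036·RH+0.049·T) = 1.147 μm/a
  r_corr = 0.3303 + 1.147 = 1.478 μm/a
  mass loss = 1.478 μm/a × 8.96 g/cm³ = 13.24 g·m⁻²·a⁻¹
Ordering by g·m⁻²·a⁻¹: copper (13.2) > zinc (12)

copper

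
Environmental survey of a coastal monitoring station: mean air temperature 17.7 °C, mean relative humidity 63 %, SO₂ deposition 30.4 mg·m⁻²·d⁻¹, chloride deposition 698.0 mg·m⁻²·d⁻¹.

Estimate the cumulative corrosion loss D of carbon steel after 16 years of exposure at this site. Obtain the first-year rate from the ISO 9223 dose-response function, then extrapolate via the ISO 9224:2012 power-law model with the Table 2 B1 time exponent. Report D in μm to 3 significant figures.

D(16) = 513 μm

carbon steel: T>10 °C ⇒ hinge -0.054·(17.7−10) = -0.4158
  Pd branch = 1.77·Pd^0.52·e^(0.02·RH+f) = 24.31 μm/a
  Sd branch = 0.102·Sd^0.62·e^(0.033·RH+0.04·T) = 95.98 μm/a
  sum: 24.31 + 95.98 → r_corr = 120.3 μm/a
ISO 9224: D(t) = r_corr · t^b with b = 0.523 (carbon steel, B1)
  D(16) = 120.3 × 16^0.523 = 120.3 × 4.263 = 512.8 μm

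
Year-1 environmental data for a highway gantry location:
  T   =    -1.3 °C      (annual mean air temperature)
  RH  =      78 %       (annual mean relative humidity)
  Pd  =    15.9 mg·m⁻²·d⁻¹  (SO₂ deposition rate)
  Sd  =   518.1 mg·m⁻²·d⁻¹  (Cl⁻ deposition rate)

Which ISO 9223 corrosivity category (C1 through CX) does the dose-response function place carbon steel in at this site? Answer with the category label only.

carbon steel: temperature factor f = +0.150·(-11.3) = -1.6950
  sulphur-dioxide contribution → 6.517 μm/a
  chloride contribution → 61.21 μm/a
  total first-year rate 67.73 μm/a
67.7 μm/a falls in (50, 80] for carbon steel → category C4

C4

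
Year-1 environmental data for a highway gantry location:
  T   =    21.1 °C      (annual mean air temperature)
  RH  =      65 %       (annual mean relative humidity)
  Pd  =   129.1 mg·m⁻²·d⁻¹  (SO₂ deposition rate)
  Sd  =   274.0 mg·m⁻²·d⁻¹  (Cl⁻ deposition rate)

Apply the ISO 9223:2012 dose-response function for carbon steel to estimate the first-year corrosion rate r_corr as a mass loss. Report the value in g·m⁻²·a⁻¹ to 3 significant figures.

carbon steel: temperature factor f = -0.054·(11.1) = -0.5994
  SO₂ term: 1.77·129.1^0.52·exp(0.02·65-0.5994) = 44.66
  Sd branch = 0.102·Sd^0.62·e^(0.033·RH+0.04·T) = 65.78 μm/a
  sum: 44.66 + 65.78 → r_corr = 110.4 μm/a
Convert to mass loss: 110.4 μm/a × 7.85 g/cm³ = 867 g·m⁻²·a⁻¹

r_corr = 867 g·m⁻²·a⁻¹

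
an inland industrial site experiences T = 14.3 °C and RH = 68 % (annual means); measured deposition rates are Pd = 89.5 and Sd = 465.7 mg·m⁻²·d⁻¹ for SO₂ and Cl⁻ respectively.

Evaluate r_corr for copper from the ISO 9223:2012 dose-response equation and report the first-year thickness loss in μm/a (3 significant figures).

r_corr = 1.92 μm/a

copper: f(T) = -0.080·(T−10) [T>10 °C] = -0.3440
  sulphur-dioxide contribution → 0.6679 μm/a
  chloride contribution → 1.255 μm/a
  total first-year rate 1.923 μm/a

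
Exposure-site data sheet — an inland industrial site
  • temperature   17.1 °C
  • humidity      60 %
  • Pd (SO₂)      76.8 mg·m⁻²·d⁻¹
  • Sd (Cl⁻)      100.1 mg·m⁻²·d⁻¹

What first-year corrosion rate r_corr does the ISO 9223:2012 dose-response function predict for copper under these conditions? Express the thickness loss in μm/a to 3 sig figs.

r_corr = 1.03 μm/a

copper: T>10 °C ⇒ hinge -0.080·(17.1−10) = -0.5680
  sulphur-dioxide contribution → 0.32 μm/a
  chloride contribution → 0.7125 μm/a
  ⇒ r_corr(copper) = 1.033 μm/a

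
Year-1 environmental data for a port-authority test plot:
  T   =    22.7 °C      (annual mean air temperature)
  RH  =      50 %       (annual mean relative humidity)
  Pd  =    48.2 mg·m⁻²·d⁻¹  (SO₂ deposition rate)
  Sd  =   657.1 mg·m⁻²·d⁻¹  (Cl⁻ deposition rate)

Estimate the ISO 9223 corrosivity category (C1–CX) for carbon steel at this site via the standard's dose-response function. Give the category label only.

carbon steel: temperature factor f = -0.054·(12.7) = -0.6858
  Pd branch = 1.77·Pd^0.52·e^(0.02·RH+f) = 18.18 μm/a
  Cl⁻ term: 0.102·657.1^0.62·exp(0.033·50+0.04·22.7) = 73.53
  sum: 18.18 + 73.53 → r_corr = 91.71 μm/a
Category bounds: 80…200 μm/a bracket r_corr ⇒ C5

C5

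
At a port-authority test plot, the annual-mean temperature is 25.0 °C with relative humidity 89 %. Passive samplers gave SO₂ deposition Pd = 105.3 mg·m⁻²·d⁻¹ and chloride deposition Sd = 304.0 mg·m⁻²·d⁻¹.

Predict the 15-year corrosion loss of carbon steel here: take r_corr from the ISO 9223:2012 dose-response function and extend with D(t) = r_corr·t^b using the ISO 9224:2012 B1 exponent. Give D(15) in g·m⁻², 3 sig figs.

D(15) = 7.56e+03 g·m⁻²

carbon steel: T>10 °C ⇒ hinge -0.054·(25.0−10) = -0.8100
  sulphur-dioxide contribution → 52.59 μm/a
  chloride contribution → 181.1 μm/a
  ⇒ r_corr(carbon steel) = 233.6 μm/a
Power-law: D(15) = r_corr · 15^0.523
  D(15) = 233.6 × 15^0.523 = 233.6 × 4.122 = 963 μm
  Mass loss = 963 μm × 7.85 g/cm³ = 7560 g·m⁻²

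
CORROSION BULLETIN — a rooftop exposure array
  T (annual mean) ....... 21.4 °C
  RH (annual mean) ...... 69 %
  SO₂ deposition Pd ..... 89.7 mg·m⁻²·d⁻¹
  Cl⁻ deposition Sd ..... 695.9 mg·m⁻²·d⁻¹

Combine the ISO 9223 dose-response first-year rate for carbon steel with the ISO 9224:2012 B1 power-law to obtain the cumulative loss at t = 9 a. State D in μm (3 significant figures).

carbon steel: T>10 °C ⇒ hinge -0.054·(21.4−10) = -0.6156
  Pd branch = 1.77·Pd^0.52·e^(0.02·RH+f) = 39.39 μm/a
  Sd branch = 0.102·Sd^0.62·e^(0.033·RH+0.04·T) = 135.4 μm/a
  sum: 39.39 + 135.4 → r_corr = 174.8 μm/a
Long-term exponent b (ISO 9224 Table 2, B1) = 0.523
  D(9) = 174.8 × 9^0.523 = 174.8 × 3.156 = 551.6 μm

D(9) = 552 μm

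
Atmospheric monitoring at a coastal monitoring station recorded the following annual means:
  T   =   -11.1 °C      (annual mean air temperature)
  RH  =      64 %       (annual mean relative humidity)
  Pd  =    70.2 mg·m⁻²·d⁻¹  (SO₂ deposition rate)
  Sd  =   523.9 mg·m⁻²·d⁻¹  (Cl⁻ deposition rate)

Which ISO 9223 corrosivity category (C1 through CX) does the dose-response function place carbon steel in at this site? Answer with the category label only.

carbon steel: T≤10 °C ⇒ hinge +0.150·(-11.1−10) = -3.1650
  Pd branch = 1.77·Pd^0.52·e^(0.02·RH+f) = 2.451 μm/a
  Sd branch = 0.102·Sd^0.62·e^(0.033·RH+0.04·T) = 26.24 μm/a
  sum: 2.451 + 26.24 → r_corr = 28.69 μm/a
Category bounds: 25…50 μm/a bracket r_corr ⇒ C3

C3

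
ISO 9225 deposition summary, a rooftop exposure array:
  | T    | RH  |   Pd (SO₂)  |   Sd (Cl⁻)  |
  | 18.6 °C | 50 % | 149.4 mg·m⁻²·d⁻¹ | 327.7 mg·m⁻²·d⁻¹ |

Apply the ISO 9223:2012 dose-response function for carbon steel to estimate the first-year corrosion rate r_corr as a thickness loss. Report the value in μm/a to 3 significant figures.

carbon steel: f(T) = -0.054·(T−10) [T>10 °C] = -0.4644
  sulphur-dioxide contribution → 40.85 μm/a
  chloride contribution → 40.54 μm/a
  total first-year rate 81.4 μm/a

r_corr = 81.4 μm/a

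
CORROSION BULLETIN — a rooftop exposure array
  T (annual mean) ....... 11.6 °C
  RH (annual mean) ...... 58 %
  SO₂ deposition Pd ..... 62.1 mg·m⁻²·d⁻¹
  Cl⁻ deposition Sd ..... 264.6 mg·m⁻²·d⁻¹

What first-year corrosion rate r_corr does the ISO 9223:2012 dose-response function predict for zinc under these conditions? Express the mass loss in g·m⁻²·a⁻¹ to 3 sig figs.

r_corr = 20.1 g·m⁻²·a⁻¹

zinc: f(T) = -0.071·(T−10) [T>10 °C] = -0.1136
  sulphur-dioxide contribution → 1.021 μm/a
  chloride contribution → 1.793 μm/a
  total first-year rate 2.814 μm/a
Convert to mass loss: 2.814 μm/a × 7.14 g/cm³ = 20.09 g·m⁻²·a⁻¹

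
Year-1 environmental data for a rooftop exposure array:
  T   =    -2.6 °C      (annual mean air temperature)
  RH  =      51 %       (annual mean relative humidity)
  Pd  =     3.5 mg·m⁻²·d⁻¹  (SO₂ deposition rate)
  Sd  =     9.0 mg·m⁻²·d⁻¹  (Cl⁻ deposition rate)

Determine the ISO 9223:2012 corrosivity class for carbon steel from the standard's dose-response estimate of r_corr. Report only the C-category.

C2

carbon steel: temperature factor f = +0.150·(-12.6) = -1.8900
  sulphur-dioxide contribution → 1.423 μm/a
  chloride contribution → 1.932 μm/a
  total first-year rate 3.354 μm/a
3.35 μm/a falls in (1.3, 25] for carbon steel → category C2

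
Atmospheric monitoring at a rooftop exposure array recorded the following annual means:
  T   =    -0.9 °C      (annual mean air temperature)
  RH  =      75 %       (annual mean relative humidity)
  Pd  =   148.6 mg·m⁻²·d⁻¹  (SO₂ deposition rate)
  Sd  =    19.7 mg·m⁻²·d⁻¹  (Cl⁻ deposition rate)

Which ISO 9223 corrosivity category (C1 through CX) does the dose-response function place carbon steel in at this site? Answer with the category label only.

carbon steel: T≤10 °C ⇒ hinge +0.150·(-0.9−10) = -1.6350
  Pd branch = 1.77·Pd^0.52·e^(0.02·RH+f) = 20.83 μm/a
  Cl⁻ term: 0.102·19.7^0.62·exp(0.033·75+0.04·-0.9) = 7.42
  sum: 20.83 + 7.42 → r_corr = 28.26 μm/a
ISO 9223 Table 2 (carbon steel): 25 < 28.3 ≤ 50 μm/a ⇒ C3

C3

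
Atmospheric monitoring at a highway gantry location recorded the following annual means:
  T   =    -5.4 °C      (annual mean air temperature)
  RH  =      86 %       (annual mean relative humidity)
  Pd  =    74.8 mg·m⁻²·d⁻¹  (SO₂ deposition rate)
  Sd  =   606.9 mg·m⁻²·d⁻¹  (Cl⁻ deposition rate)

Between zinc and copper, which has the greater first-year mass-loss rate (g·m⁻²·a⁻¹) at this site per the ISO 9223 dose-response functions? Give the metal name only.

zinc

zinc: temperature factor f = +0.038·(-15.4) = -0.5852
  Pd branch = 0.0129·Pd^0.44·e^(0.046·RH+f) = 2.506 μm/a
  Sd branch = 0.0175·Sd^0.57·e^(0.008·RH+0.085·T) = 0.8489 μm/a
  r_corr = 2.506 + 0.8489 = 3.355 μm/a
  mass loss = 3.355 μm/a × 7.14 g/cm³ = 23.96 g·m⁻²·a⁻¹
copper: f(T) = +0.126·(T−10) [T≤10 °C] = -1.9404
  Pd branch = 0.0053·Pd^0.26·e^(0.059·RH+f) = 0.3736 μm/a
  Sd branch = 0.01025·Sd^0.27·e^(0.036·RH+0.049·T) = 0.9814 μm/a
  r_corr = 0.3736 + 0.9814 = 1.355 μm/a
  mass loss = 1.355 μm/a × 8.96 g/cm³ = 12.14 g·m⁻²·a⁻¹
Ordering by g·m⁻²·a⁻¹: zinc (24) > copper (12.1)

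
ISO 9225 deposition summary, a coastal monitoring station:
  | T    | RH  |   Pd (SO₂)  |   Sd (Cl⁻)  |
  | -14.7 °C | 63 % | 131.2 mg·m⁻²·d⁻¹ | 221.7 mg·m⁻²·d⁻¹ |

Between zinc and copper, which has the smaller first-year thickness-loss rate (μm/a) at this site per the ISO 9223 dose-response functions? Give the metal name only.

zinc: f(T) = +0.038·(T−10) [T≤10 °C] = -0.9386
  sulphur-dioxide contribution → 0.7824 μm/a
  chloride contribution → 0.1805 μm/a
  ⇒ r_corr(zinc) = 0.9629 μm/a
copper: T≤10 °C ⇒ hinge +0.126·(-14.7−10) = -3.1122
  sulphur-dioxide contribution → 0.03448 μm/a
  chloride contribution → 0.2071 μm/a
  ⇒ r_corr(copper) = 0.2416 μm/a
Ordering by μm/a: zinc (0.963) > copper (0.242)

copper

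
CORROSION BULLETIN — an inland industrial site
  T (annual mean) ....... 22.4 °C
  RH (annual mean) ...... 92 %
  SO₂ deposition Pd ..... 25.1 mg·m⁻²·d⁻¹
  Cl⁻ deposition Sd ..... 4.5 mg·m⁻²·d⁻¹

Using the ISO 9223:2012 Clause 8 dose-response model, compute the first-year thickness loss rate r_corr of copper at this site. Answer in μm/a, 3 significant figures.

copper: temperature factor f = -0.080·(12.4) = -0.9920
  sulphur-dioxide contribution → 1.034 μm/a
  chloride contribution → 1.265 μm/a
  total first-year rate 2.3 μm/a

r_corr = 2.30 μm/a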